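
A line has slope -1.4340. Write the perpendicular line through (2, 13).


Perpendicular slope = -1/m1 = -1/(-1.4340) = 0.6974
b2 = y0 - m2*x0 = 13 + 2/(-1.4340) = 13 - 1.3947 = 11.6053

y = 0.6974x + 11.6053


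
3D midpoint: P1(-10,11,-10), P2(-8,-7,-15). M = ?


Mx = (-10- 8)/2 = -9.0000
My = (11- 7)/2 = 2.0000
Mz = (-10- 15)/2 = -12.5000

M = (-9.0000, 2.0000, -12.5000)


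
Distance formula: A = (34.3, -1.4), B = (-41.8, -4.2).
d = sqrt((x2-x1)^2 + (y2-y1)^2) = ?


dx = -41.8 - 34.3 = -76.1
dy = -4.2 + 1.4 = -2.8
d = sqrt(5791.21 + 7.84) = sqrt(5799.05) = 76.1515

76.1515


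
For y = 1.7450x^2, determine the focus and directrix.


a = 1.7450
1/(4a) = 0.1433
Focus = (0, 0.1433)
Directrix: y = -0.1433

Focus = (0, 0.1433), Directrix: y = -0.1433


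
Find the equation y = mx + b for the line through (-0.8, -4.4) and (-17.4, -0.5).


m = (3.9)/(-16.6) = -0.2349
b = y1 - m*x1 = -4.4 - (3.9*(-0.8))/(-16.6) = -4.4 - 0.1880 = -4.5880

y = -0.2349x - 4.5880


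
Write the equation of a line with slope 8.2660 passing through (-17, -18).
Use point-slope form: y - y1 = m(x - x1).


y + 18 = 8.2660(x + 17)
y = 8.2660x - 18 - 8.2660*(-17)
y = 8.2660x + 122.5220

y = 8.2660x + 122.5220


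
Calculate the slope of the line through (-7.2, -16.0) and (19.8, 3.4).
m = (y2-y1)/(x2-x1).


dy = 3.4 + 16.0 = 19.4
dx = 19.8 + 7.2 = 27.0
m = 19.4/27.0 = 0.7185

m = 0.7185


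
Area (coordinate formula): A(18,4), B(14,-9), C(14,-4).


18*(-9+ 4) = -90
14*(-4-4) = -112
14*(4+ 9) = 182
sum = -20
Area = |-20|/2 = 10.0000

10.0000 sq units


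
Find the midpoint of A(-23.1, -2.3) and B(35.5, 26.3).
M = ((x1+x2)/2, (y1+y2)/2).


Mx = (-23.1 + 35.5)/2 = 12.4/2 = 6.2000
My = (-2.3 + 26.3)/2 = 24.0/2 = 12.0000

(6.2000, 12.0000)


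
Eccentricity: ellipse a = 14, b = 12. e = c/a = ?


c = sqrt(196-144) = sqrt(52) = 7.2111
e = c/a = sqrt(52)/14 = 0.5151

e = 0.5151


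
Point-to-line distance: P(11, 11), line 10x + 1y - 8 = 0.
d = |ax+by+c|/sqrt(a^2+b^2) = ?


|10*11 + 1*11 - 8| = |113| = 113
sqrt(100 + 1) = sqrt(101) = 10.0499
d = 113/sqrt(101) = 11.2439

11.2439


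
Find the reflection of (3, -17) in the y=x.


Reflection rule for y=x: (y, x)
(3, -17) -> (-17, 3)

(-17, 3)


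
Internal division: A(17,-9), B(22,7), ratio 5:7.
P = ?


Px = (5*22 + 7*17)/12 = 229/12 = 19.0833
Py = (5*7 + 7*(-9))/12 = -28/12 = -2.3333

P = (19.0833, -2.3333)


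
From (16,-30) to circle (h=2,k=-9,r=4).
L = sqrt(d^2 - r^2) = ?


d = sqrt((16-2)^2 + (-30+ 9)^2) = sqrt(196+441) = 25.2389
L = sqrt(637.0000 - 16) = sqrt(621.0000) = 24.9199

24.9199


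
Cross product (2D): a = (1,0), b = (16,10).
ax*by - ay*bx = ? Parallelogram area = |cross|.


cross = 1*10 - 0*16 = 10 - 0 = 10
Parallelogram area = |10| = 10

cross = 10, parallelogram area = 10


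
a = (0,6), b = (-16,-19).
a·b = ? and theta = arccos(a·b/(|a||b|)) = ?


a·b = 0*(-16) + 6*(-19) = 0 - 114 = -114
|a| = sqrt(0+36) = 6.0000
|b| = sqrt(256+361) = 24.8395
cos(theta) = -114/(sqrt(36)*sqrt(617)) = -114/sqrt(22212) = -0.764911
theta = arccos(-114/sqrt(22212)) = 139.8991 degrees

a·b = -114, theta = 139.8991 deg


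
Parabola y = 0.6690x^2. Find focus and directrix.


a = 0.6690
1/(4a) = 0.3737
Focus = (0, 0.3737)
Directrix: y = -0.3737

Focus = (0, 0.3737), Directrix: y = -0.3737


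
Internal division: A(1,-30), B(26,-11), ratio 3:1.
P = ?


Px = (3*26 + 1*1)/4 = 79/4 = 19.7500
Py = (3*(-11) + 1*(-30))/4 = -63/4 = -15.7500

P = (19.7500, -15.7500)


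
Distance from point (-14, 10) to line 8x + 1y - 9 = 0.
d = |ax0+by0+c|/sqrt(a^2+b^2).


|8*(-14) + 1*10 - 9| = |-111| = 111
sqrt(64 + 1) = sqrt(65) = 8.0623
d = 111/sqrt(65) = 13.7679

13.7679


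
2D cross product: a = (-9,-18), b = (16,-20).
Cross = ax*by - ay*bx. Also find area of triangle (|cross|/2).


cross = -9*(-20) + 18*16 = 180 + 288 = 468
Triangle area = |468|/2 = 468/2 = 234.0000

cross = 468, triangle area = 234.0000


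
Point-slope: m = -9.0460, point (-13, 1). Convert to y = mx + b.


y - 1 = -9.0460(x + 13)
y = -9.0460x + 1 + 9.0460*(-13)
y = -9.0460x - 116.5980

y = -9.0460x - 116.5980


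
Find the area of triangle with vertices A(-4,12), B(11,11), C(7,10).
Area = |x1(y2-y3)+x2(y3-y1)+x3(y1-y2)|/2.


-4*(11-10) = -4
11*(10-12) = -22
7*(12-11) = 7
sum = -19
Area = |-19|/2 = 9.5000

9.5000 sq units


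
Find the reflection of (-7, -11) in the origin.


Reflection rule for origin: (-x, -y)
(-7, -11) -> (7, 11)

(7, 11)


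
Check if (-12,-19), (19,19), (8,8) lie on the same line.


-12*(19-8) + 19*(8+ 19) + 8*(-19-19)
= -132 + 513 - 304 = 77

No, not collinear (determinant = 77)


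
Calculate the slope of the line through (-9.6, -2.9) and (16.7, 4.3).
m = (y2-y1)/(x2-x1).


dy = 4.3 + 2.9 = 7.2
dx = 16.7 + 9.6 = 26.3
m = 7.2/26.3 = 0.2738

m = 0.2738


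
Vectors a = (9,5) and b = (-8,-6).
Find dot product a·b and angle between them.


a·b = 9*(-8) + 5*(-6) = -72 - 30 = -102
|a| = sqrt(81+25) = 10.2956
|b| = sqrt(64+36) = 10.0000
cos(theta) = -102/(sqrt(106)*sqrt(100)) = -102/sqrt(10600) = -0.990712
theta = arccos(-102/sqrt(10600)) = 172.1847 degrees

a·b = -102, theta = 172.1847 deg


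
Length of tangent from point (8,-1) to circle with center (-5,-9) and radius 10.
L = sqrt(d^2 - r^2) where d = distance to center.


d = sqrt((8+ 5)^2 + (-1+ 9)^2) = sqrt(169+64) = 15.2643
L = sqrt(233.0000 - 100) = sqrt(133.0000) = 11.5326

11.5326


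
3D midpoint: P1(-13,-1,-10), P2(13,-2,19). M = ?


Mx = (-13+13)/2 = 0
My = (-1- 2)/2 = -1.5000
Mz = (-10+19)/2 = 4.5000

M = (0, -1.5000, 4.5000)


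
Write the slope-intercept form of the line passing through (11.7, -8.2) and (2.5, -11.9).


m = (-3.7)/(-9.2) = 0.4022
b = y1 - m*x1 = -8.2 - (-3.7*11.7)/(-9.2) = -8.2 - 4.7054 = -12.9054

y = 0.4022x - 12.9054


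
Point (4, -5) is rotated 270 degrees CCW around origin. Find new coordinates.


cos(270) = 0, sin(270) = -1
x' = 4*0 + 5*(-1) = -5
y' = 4*(-1) - 5*0 = -4

(-5, -4)


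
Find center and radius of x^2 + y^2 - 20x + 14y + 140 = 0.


h = -D/2 = 20/2 = 10
k = -E/2 = -14/2 = -7
r^2 = h^2 + k^2 - F = 100 + 49 - 140 = 9
r = 3

Center (10, -7), radius = 3


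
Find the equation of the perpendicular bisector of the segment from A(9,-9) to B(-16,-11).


Midpoint = (-3.5, -10)
Slope of AB = dy/dx = -2/(-25) = 0.0800
Perp slope = -dx/dy = -25/2 = -12.5000
b = My - (perp slope)*Mx = -10 + (-25*(-3.5))/(-2) = -10 - 43.7500 = -53.7500

y = -12.5000x - 53.7500


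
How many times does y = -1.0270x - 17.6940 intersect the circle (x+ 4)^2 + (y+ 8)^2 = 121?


Substitute y = -1.0270x - 17.6940: (x+ 4)^2 + (-1.0270x- 17.6940+ 8)^2 = 121
Expand to Ax^2 + Bx + C = 0, where b-k = -9.694
A = 1+m^2 = 2.054729
B = 2(m(b-k) - h) = 2(-1.0270*(-9.694) + 4) = 27.911476
C = h^2 + (b-k)^2 - r^2 = 16 + 93.973636 - 121 = -11.026364
disc = B^2-4AC = 779.0505 + 90.6248 = 869.6753
disc > 0

2 intersection points


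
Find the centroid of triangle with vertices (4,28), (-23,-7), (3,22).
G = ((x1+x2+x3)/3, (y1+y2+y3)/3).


Gx = (4- 23+3)/3 = -16/3 = -5.3333
Gy = (28- 7+22)/3 = 43/3 = 14.3333

G = (-5.3333, 14.3333)


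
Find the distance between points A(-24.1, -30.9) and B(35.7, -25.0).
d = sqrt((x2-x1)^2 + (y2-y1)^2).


dx = 35.7 + 24.1 = 59.8
dy = -25.0 + 30.9 = 5.9
d = sqrt(3576.04 + 34.81) = sqrt(3610.85) = 60.0903

60.0903


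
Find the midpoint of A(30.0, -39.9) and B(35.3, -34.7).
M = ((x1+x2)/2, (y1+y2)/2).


Mx = (30.0 + 35.3)/2 = 65.3/2 = 32.6500
My = (-39.9 - 34.7)/2 = -74.6/2 = -37.3000

(32.6500, -37.3000)


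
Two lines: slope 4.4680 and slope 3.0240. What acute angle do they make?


m1-m2 = 1.444
1+m1*m2 = 14.511232
tan(theta) = |1.444/14.511232| = 0.099509
theta = arctan(|1.444/14.511232|) = 5.6827 degrees (acute angle)

5.6827 degrees


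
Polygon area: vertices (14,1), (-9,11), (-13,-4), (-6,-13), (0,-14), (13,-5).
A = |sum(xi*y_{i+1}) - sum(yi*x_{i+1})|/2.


sum(xi*y_{i+1}) = 14*11 - 9*(-4) - 13*(-13) - 6*(-14) + 0*(-5) + 13*1 = 456
sum(yi*x_{i+1}) = 1*(-9) + 11*(-13) - 4*(-6) - 13*0 - 14*13 - 5*14 = -380
Area = |456 + 380|/2 = 836/2 = 418.0000

418.0000 sq units


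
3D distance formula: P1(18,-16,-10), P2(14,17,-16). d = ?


dx=-4, dy=33, dz=-6
d = sqrt(16+1089+36) = sqrt(1141) = 33.7787

33.7787


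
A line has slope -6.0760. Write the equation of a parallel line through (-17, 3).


Parallel lines have equal slopes.
m2 = -6.0760
b2 = 3 + 6.0760*(-17) = -100.2920

y = -6.0760x - 100.2920


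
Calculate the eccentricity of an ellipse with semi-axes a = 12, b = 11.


c = sqrt(144-121) = sqrt(23) = 4.7958
e = c/a = sqrt(23)/12 = 0.3997

e = 0.3997


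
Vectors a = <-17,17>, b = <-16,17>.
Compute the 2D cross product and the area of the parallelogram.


cross = -17*17 - 17*(-16) = -289 + 272 = -17
Parallelogram area = |-17| = 17

cross = -17, parallelogram area = 17


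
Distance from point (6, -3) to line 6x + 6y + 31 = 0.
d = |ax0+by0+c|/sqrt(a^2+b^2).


|6*6 + 6*(-3) + 31| = |49| = 49
sqrt(36 + 36) = sqrt(72) = 8.4853
d = 49/sqrt(72) = 5.7747

5.7747


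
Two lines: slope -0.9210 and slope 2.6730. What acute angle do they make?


m1-m2 = -3.594
1+m1*m2 = -1.461833
tan(theta) = |-3.594/(-1.461833)| = 2.458557
theta = arctan(|-3.594/(-1.461833)|) = 67.8663 degrees (acute angle)

67.8663 degrees


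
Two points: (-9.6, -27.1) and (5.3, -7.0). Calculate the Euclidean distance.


dx = 5.3 + 9.6 = 14.9
dy = -7.0 + 27.1 = 20.1
d = sqrt(222.01 + 404.01) = sqrt(626.02) = 25.0204

25.0204


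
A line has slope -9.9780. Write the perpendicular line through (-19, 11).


Perpendicular slope = -1/m1 = -1/(-9.9780) = 0.1002
b2 = y0 - m2*x0 = 11 - 19/(-9.9780) = 11 + 1.9042 = 12.9042

y = 0.1002x + 12.9042


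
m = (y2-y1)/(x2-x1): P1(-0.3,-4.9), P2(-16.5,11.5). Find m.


dy = 11.5 + 4.9 = 16.4
dx = -16.5 + 0.3 = -16.2
m = 16.4/(-16.2) = -1.0123

m = -1.0123


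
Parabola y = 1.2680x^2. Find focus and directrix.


a = 1.2680
1/(4a) = 0.1972
Focus = (0, 0.1972)
Directrix: y = -0.1972

Focus = (0, 0.1972), Directrix: y = -0.1972


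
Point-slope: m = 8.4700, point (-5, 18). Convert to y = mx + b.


y - 18 = 8.4700(x + 5)
y = 8.4700x + 18 - 8.4700*(-5)
y = 8.4700x + 60.3500

y = 8.4700x + 60.3500


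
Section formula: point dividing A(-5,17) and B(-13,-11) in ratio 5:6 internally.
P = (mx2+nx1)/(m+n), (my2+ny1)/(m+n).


Px = (5*(-13) + 6*(-5))/11 = -95/11 = -8.6364
Py = (5*(-11) + 6*17)/11 = 47/11 = 4.2727

P = (-8.6364, 4.2727)


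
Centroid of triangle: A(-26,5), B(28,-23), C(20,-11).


Gx = (-26+28+20)/3 = 22/3 = 7.3333
Gy = (5- 23- 11)/3 = -29/3 = -9.6667

G = (7.3333, -9.6667)


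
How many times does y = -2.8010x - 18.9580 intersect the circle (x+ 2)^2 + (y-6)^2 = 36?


Substitute y = -2.8010x - 18.9580: (x+ 2)^2 + (-2.8010x- 18.9580-6)^2 = 36
Expand to Ax^2 + Bx + C = 0, where b-k = -24.958
A = 1+m^2 = 8.845601
B = 2(m(b-k) - h) = 2(-2.8010*(-24.958) + 2) = 143.814716
C = h^2 + (b-k)^2 - r^2 = 4 + 622.901764 - 36 = 590.901764
disc = B^2-4AC = 20682.6725 - 20907.5249 = -224.8524
disc < 0

0 intersection points


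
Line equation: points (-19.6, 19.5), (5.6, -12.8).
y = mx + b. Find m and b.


m = (-32.3)/(25.2) = -1.2817
b = y1 - m*x1 = 19.5 - (-32.3*(-19.6))/(25.2) = 19.5 - 25.1222 = -5.6222

y = -1.2817x - 5.6222


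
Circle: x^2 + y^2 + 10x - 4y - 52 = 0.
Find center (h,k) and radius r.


h = -D/2 = -10/2 = -5
k = -E/2 = 4/2 = 2
r^2 = h^2 + k^2 - F = 25 + 4 + 52 = 81
r = 9

Center (-5, 2), radius = 9


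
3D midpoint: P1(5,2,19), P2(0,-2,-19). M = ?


Mx = (5+0)/2 = 2.5000
My = (2- 2)/2 = 0
Mz = (19- 19)/2 = 0

M = (2.5000, 0, 0)


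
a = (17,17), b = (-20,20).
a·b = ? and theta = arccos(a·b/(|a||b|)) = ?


a·b = 17*(-20) + 17*20 = -340 + 340 = 0
|a| = sqrt(289+289) = 24.0416
|b| = sqrt(400+400) = 28.2843
cos(theta) = 0/(sqrt(578)*sqrt(800)) = 0/sqrt(462400) = 0
theta = arccos(0/sqrt(462400)) = 90.0000 degrees

a·b = 0, theta = 90.0000 deg


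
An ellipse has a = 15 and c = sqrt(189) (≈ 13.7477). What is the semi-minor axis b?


b^2 = 15^2 - (sqrt(189))^2 = 225 - 189 = 36
b = sqrt(36) = 6

b = 6


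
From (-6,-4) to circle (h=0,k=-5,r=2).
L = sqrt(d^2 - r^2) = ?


d = sqrt((-6-0)^2 + (-4+ 5)^2) = sqrt(36+1) = 6.0828
L = sqrt(37.0000 - 4) = sqrt(33.0000) = 5.7446

5.7446


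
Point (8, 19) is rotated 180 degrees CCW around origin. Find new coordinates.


cos(180) = -1, sin(180) = 0
x' = 8*(-1) - 19*0 = -8
y' = 8*0 + 19*(-1) = -19

(-8, -19)


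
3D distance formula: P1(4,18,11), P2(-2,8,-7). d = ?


dx=-6, dy=-10, dz=-18
d = sqrt(36+100+324) = sqrt(460) = 21.4476

21.4476


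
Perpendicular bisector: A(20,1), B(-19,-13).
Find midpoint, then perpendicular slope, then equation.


Midpoint = (0.5, -6)
Slope of AB = dy/dx = -14/(-39) = 0.3590
Perp slope = -dx/dy = -39/14 = -2.7857
b = My - (perp slope)*Mx = -6 + (-39*0.5)/(-14) = -6 + 1.3929 = -4.6071

y = -2.7857x - 4.6071


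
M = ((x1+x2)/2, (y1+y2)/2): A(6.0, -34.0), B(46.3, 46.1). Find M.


Mx = (6.0 + 46.3)/2 = 52.3/2 = 26.1500
My = (-34.0 + 46.1)/2 = 12.1/2 = 6.0500

(26.1500, 6.0500)


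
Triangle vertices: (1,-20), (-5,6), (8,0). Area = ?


1*(6-0) = 6
-5*(0+ 20) = -100
8*(-20-6) = -208
sum = -302
Area = |-302|/2 = 151.0000

151.0000 sq units


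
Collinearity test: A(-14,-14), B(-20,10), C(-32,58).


-14*(10-58) - 20*(58+ 14) - 32*(-14-10)
= 672 - 1440 + 768 = 0

Yes, collinear (determinant = 0)


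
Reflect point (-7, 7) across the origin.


Reflection rule for origin: (-x, -y)
(-7, 7) -> (7, -7)

(7, -7)


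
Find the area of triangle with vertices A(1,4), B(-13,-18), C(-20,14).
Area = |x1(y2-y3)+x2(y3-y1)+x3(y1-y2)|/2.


1*(-18-14) = -32
-13*(14-4) = -130
-20*(4+ 18) = -440
sum = -602
Area = |-602|/2 = 301.0000

301.0000 sq units


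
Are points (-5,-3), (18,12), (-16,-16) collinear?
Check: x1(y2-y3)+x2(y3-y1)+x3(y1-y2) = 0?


-5*(12+ 16) + 18*(-16+ 3) - 16*(-3-12)
= -140 - 234 + 240 = -134

No, not collinear (determinant = -134)


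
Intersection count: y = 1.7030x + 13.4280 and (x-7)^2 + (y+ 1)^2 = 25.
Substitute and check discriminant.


Substitute y = 1.7030x + 13.4280: (x-7)^2 + (1.7030x+13.4280+ 1)^2 = 25
Expand to Ax^2 + Bx + C = 0, where b-k = 14.428
A = 1+m^2 = 3.900209
B = 2(m(b-k) - h) = 2(1.7030*14.428 - 7) = 35.141768
C = h^2 + (b-k)^2 - r^2 = 49 + 208.167184 - 25 = 232.167184
disc = B^2-4AC = 1234.9439 - 3622.0022 = -2387.0583
disc < 0

0 intersection points


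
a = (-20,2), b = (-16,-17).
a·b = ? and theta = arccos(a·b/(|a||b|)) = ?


a·b = -20*(-16) + 2*(-17) = 320 - 34 = 286
|a| = sqrt(400+4) = 20.0998
|b| = sqrt(256+289) = 23.3452
cos(theta) = 286/(sqrt(404)*sqrt(545)) = 286/sqrt(220180) = 0.609505
theta = arccos(286/sqrt(220180)) = 52.4463 degrees

a·b = 286, theta = 52.4463 deg


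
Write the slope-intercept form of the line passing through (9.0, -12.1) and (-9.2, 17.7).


m = (29.8)/(-18.2) = -1.6374
b = y1 - m*x1 = -12.1 - (29.8*9.0)/(-18.2) = -12.1 + 14.7363 = 2.6363

y = -1.6374x + 2.6363


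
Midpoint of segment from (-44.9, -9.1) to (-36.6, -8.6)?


Mx = (-44.9 - 36.6)/2 = -81.5/2 = -40.7500
My = (-9.1 - 8.6)/2 = -17.7/2 = -8.8500

(-40.7500, -8.8500)


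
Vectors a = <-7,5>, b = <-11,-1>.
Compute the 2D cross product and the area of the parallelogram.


cross = -7*(-1) - 5*(-11) = 7 + 55 = 62
Parallelogram area = |62| = 62

cross = 62, parallelogram area = 62


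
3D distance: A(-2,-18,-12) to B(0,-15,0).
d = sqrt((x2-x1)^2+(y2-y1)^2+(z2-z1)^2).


dx=2, dy=3, dz=12
d = sqrt(4+9+144) = sqrt(157) = 12.5300

12.5300


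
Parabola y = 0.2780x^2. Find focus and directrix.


a = 0.2780
1/(4a) = 0.8993
Focus = (0, 0.8993)
Directrix: y = -0.8993

Focus = (0, 0.8993), Directrix: y = -0.8993


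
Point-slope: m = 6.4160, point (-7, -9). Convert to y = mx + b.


y + 9 = 6.4160(x + 7)
y = 6.4160x - 9 - 6.4160*(-7)
y = 6.4160x + 35.9120

y = 6.4160x + 35.9120


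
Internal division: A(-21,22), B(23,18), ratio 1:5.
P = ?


Px = (1*23 + 5*(-21))/6 = -82/6 = -13.6667
Py = (1*18 + 5*22)/6 = 128/6 = 21.3333

P = (-13.6667, 21.3333)


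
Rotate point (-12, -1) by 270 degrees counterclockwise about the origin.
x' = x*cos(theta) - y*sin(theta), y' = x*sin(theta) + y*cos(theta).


cos(270) = 0, sin(270) = -1
x' = -12*0 + 1*(-1) = -1
y' = -12*(-1) - 1*0 = 12

(-1, 12)


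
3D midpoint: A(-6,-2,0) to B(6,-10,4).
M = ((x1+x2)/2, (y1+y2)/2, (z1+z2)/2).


Mx = (-6+6)/2 = 0
My = (-2- 10)/2 = -6.0000
Mz = (0+4)/2 = 2.0000

M = (0, -6.0000, 2.0000)


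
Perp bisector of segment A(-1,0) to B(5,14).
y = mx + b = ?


Midpoint = (2, 7)
Slope of AB = dy/dx = 14/6 = 2.3333
Perp slope = -dx/dy = -6/14 = -0.4286
b = My - (perp slope)*Mx = 7 + (6*2)/14 = 7 + 0.8571 = 7.8571

y = -0.4286x + 7.8571


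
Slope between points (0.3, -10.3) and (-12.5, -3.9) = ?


dy = -3.9 + 10.3 = 6.4
dx = -12.5 - 0.3 = -12.8
m = 6.4/(-12.8) = -0.5000

m = -0.5000


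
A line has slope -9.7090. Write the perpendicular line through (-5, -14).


Perpendicular slope = -1/m1 = -1/(-9.7090) = 0.1030
b2 = y0 - m2*x0 = -14 - 5/(-9.7090) = -14 + 0.5150 = -13.4850

y = 0.1030x - 13.4850


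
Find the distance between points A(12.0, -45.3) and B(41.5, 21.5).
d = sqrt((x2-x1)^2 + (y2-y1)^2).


dx = 41.5 - 12.0 = 29.5
dy = 21.5 + 45.3 = 66.8
d = sqrt(870.25 + 4462.24) = sqrt(5332.49) = 73.0239

73.0239


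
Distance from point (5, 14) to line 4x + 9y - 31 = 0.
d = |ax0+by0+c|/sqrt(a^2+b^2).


|4*5 + 9*14 - 31| = |115| = 115
sqrt(16 + 81) = sqrt(97) = 9.8489
d = 115/sqrt(97) = 11.6765

11.6765


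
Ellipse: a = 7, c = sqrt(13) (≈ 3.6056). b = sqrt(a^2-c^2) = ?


b^2 = 7^2 - (sqrt(13))^2 = 49 - 13 = 36
b = sqrt(36) = 6

b = 6


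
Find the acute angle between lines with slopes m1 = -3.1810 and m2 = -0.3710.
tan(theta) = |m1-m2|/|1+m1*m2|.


m1-m2 = -2.81
1+m1*m2 = 2.180151
tan(theta) = |-2.81/2.180151| = 1.288902
theta = arctan(|-2.81/2.180151|) = 52.1937 degrees (acute angle)

52.1937 degrees


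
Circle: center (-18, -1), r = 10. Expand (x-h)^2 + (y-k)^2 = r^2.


(x+ 18)^2 + (y+ 1)^2 = 10^2
D = -2h = 36, E = -2k = 2
F = h^2+k^2-r^2 = 324+1-100 = 225

x^2 + y^2 + 36x + 2y + 225 = 0


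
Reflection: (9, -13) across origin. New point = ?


Reflection rule for origin: (-x, -y)
(9, -13) -> (-9, 13)

(-9, 13)


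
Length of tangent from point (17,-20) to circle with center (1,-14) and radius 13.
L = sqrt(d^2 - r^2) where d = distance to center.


d = sqrt((17-1)^2 + (-20+ 14)^2) = sqrt(256+36) = 17.0880
L = sqrt(292.0000 - 169) = sqrt(123.0000) = 11.0905

11.0905


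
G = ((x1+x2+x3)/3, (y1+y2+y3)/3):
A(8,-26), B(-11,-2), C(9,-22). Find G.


Gx = (8- 11+9)/3 = 6/3 = 2.0000
Gy = (-26- 2- 22)/3 = -50/3 = -16.6667

G = (2.0000, -16.6667)


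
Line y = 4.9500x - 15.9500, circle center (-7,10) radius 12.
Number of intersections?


Substitute y = 4.9500x - 15.9500: (x+ 7)^2 + (4.9500x- 15.9500-10)^2 = 144
Expand to Ax^2 + Bx + C = 0, where b-k = -25.95
A = 1+m^2 = 25.5025
B = 2(m(b-k) - h) = 2(4.9500*(-25.95) + 7) = -242.905
C = h^2 + (b-k)^2 - r^2 = 49 + 673.4025 - 144 = 578.4025
disc = B^2-4AC = 59002.8390 - 59002.8390 = 0
disc = 0

1 intersection point (tangent)


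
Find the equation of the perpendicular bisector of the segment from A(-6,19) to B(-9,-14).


Midpoint = (-7.5, 2.5)
Slope of AB = dy/dx = -33/(-3) = 11.0000
Perp slope = -dx/dy = -3/33 = -0.0909
b = My - (perp slope)*Mx = 2.5 + (-3*(-7.5))/(-33) = 2.5 - 0.6818 = 1.8182

y = -0.0909x + 1.8182


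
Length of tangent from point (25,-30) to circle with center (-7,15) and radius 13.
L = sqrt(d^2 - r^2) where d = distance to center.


d = sqrt((25+ 7)^2 + (-30-15)^2) = sqrt(1024+2025) = 55.2178
L = sqrt(3049.0000 - 169) = sqrt(2880.0000) = 53.6656

53.6656


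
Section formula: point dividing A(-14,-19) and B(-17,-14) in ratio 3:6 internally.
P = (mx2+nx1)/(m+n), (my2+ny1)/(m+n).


Px = (3*(-17) + 6*(-14))/9 = -135/9 = -15.0000
Py = (3*(-14) + 6*(-19))/9 = -156/9 = -17.3333

P = (-15.0000, -17.3333)


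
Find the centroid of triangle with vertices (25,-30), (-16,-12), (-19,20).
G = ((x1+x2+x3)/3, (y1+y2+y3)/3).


Gx = (25- 16- 19)/3 = -10/3 = -3.3333
Gy = (-30- 12+20)/3 = -22/3 = -7.3333

G = (-3.3333, -7.3333)


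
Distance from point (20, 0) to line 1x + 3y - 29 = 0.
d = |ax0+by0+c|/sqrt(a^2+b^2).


|1*20 + 3*0 - 29| = |-9| = 9
sqrt(1 + 9) = sqrt(10) = 3.1623
d = 9/sqrt(10) = 2.8460

2.8460


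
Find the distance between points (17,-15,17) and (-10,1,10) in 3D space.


dx=-27, dy=16, dz=-7
d = sqrt(729+256+49) = sqrt(1034) = 32.1559

32.1559


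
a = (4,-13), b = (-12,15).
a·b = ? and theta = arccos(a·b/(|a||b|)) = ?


a·b = 4*(-12) - 13*15 = -48 - 195 = -243
|a| = sqrt(16+169) = 13.6015
|b| = sqrt(144+225) = 19.2094
cos(theta) = -243/(sqrt(185)*sqrt(369)) = -243/sqrt(68265) = -0.930052
theta = arccos(-243/sqrt(68265)) = 158.4429 degrees

a·b = -243, theta = 158.4429 deg


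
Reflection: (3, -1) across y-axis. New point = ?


Reflection rule for y-axis: (-x, y)
(3, -1) -> (-3, -1)

(-3, -1)


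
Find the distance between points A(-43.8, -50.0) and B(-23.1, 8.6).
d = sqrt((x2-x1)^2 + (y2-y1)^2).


dx = -23.1 + 43.8 = 20.7
dy = 8.6 + 50.0 = 58.6
d = sqrt(428.49 + 3433.96) = sqrt(3862.45) = 62.1486

62.1486


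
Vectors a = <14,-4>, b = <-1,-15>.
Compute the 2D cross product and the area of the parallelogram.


cross = 14*(-15) + 4*(-1) = -210 - 4 = -214
Parallelogram area = |-214| = 214

cross = -214, parallelogram area = 214


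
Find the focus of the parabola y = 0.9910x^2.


a = 0.9910
4a = 3.9640
focus = (0, 1/3.9640) = (0, 0.2523)

Focus = (0, 0.2523)


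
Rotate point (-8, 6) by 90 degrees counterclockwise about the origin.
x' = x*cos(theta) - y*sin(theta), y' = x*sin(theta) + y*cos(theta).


cos(90) = 0, sin(90) = 1
x' = -8*0 - 6*1 = -6
y' = -8*1 + 6*0 = -8

(-6, -8)


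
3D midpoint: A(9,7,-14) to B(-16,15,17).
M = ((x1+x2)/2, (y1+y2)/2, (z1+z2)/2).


Mx = (9- 16)/2 = -3.5000
My = (7+15)/2 = 11.0000
Mz = (-14+17)/2 = 1.5000

M = (-3.5000, 11.0000, 1.5000)


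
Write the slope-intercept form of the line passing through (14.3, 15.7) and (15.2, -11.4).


m = (-27.1)/(0.9) = -30.1111
b = y1 - m*x1 = 15.7 - (-27.1*14.3)/(0.9) = 15.7 + 430.5889 = 446.2889

y = -30.1111x + 446.2889


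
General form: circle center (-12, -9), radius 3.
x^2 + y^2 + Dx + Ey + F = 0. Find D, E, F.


(x+ 12)^2 + (y+ 9)^2 = 3^2
D = -2h = 24, E = -2k = 18
F = h^2+k^2-r^2 = 144+81-9 = 216

D = 24, E = 18, F = 216


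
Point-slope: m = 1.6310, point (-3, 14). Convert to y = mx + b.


y - 14 = 1.6310(x + 3)
y = 1.6310x + 14 - 1.6310*(-3)
y = 1.6310x + 18.8930

y = 1.6310x + 18.8930


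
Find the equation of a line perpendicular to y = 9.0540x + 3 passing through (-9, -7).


Perpendicular slope = -1/m1 = -1/9.0540 = -0.1104
b2 = y0 - m2*x0 = -7 - 9/9.0540 = -7 - 0.9940 = -7.9940

y = -0.1104x - 7.9940


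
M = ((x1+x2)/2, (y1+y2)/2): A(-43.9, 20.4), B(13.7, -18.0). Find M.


Mx = (-43.9 + 13.7)/2 = -30.2/2 = -15.1000
My = (20.4 - 18.0)/2 = 2.4/2 = 1.2000

(-15.1000, 1.2000)


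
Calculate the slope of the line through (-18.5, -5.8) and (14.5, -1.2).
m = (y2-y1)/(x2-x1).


dy = -1.2 + 5.8 = 4.6
dx = 14.5 + 18.5 = 33.0
m = 4.6/33.0 = 0.1394

m = 0.1394


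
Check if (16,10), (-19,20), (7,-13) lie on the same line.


16*(20+ 13) - 19*(-13-10) + 7*(10-20)
= 528 + 437 - 70 = 895

No, not collinear (determinant = 895)


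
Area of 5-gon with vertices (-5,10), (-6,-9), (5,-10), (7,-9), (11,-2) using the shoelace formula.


sum(xi*y_{i+1}) = -5*(-9) - 6*(-10) + 5*(-9) + 7*(-2) + 11*10 = 156
sum(yi*x_{i+1}) = 10*(-6) - 9*5 - 10*7 - 9*11 - 2*(-5) = -264
Area = |156 + 264|/2 = 420/2 = 210.0000

210.0000 sq units


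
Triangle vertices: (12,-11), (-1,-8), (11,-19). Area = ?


12*(-8+ 19) = 132
-1*(-19+ 11) = 8
11*(-11+ 8) = -33
sum = 107
Area = |107|/2 = 53.5000

53.5000 sq units


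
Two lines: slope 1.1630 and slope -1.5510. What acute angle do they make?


m1-m2 = 2.714
1+m1*m2 = -0.803813
tan(theta) = |2.714/(-0.803813)| = 3.376407
theta = arctan(|2.714/(-0.803813)|) = 73.5021 degrees (acute angle)

73.5021 degrees


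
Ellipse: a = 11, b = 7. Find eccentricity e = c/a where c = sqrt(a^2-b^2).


c = sqrt(121-49) = sqrt(72) = 8.4853
e = c/a = sqrt(72)/11 = 0.7714

e = 0.7714


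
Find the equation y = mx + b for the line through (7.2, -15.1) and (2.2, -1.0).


m = (14.1)/(-5.0) = -2.8200
b = y1 - m*x1 = -15.1 - (14.1*7.2)/(-5.0) = -15.1 + 20.3040 = 5.2040

y = -2.8200x + 5.2040


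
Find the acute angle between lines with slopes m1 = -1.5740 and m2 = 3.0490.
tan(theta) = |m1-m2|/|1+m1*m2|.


m1-m2 = -4.623
1+m1*m2 = -3.799126
tan(theta) = |-4.623/(-3.799126)| = 1.216859
theta = arctan(|-4.623/(-3.799126)|) = 50.5870 degrees (acute angle)

50.5870 degrees


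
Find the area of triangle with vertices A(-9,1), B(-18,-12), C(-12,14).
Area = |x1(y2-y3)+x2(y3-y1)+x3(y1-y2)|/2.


-9*(-12-14) = 234
-18*(14-1) = -234
-12*(1+ 12) = -156
sum = -156
Area = |-156|/2 = 78.0000

78.0000 sq units


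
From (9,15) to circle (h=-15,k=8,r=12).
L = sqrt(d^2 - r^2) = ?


d = sqrt((9+ 15)^2 + (15-8)^2) = sqrt(576+49) = 25.0000
L = sqrt(625.0000 - 144) = sqrt(481.0000) = 21.9317

21.9317


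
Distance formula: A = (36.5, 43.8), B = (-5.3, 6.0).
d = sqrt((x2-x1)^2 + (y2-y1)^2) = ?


dx = -5.3 - 36.5 = -41.8
dy = 6.0 - 43.8 = -37.8
d = sqrt(1747.24 + 1428.84) = sqrt(3176.08) = 56.3567

56.3567


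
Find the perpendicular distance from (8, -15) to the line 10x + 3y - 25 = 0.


|10*8 + 3*(-15) - 25| = |10| = 10
sqrt(100 + 9) = sqrt(109) = 10.4403
d = 10/sqrt(109) = 0.9578

0.9578


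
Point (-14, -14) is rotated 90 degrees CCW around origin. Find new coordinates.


cos(90) = 0, sin(90) = 1
x' = -14*0 + 14*1 = 14
y' = -14*1 - 14*0 = -14

(14, -14)


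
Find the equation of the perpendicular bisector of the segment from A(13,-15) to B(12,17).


Midpoint = (12.5, 1)
Slope of AB = dy/dx = 32/(-1) = -32.0000
Perp slope = -dx/dy = 1/32 = 0.0312
b = My - (perp slope)*Mx = 1 + (-1*12.5)/32 = 1 - 0.3906 = 0.6094

y = 0.0312x + 0.6094


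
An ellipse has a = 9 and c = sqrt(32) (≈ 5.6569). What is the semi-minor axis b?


b^2 = 9^2 - (sqrt(32))^2 = 81 - 32 = 49
b = sqrt(49) = 7

b = 7


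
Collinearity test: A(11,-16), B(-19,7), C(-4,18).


11*(7-18) - 19*(18+ 16) - 4*(-16-7)
= -121 - 646 + 92 = -675

No, not collinear (determinant = -675)


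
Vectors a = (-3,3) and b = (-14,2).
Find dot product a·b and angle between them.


a·b = -3*(-14) + 3*2 = 42 + 6 = 48
|a| = sqrt(9+9) = 4.2426
|b| = sqrt(196+4) = 14.1421
cos(theta) = 48/(sqrt(18)*sqrt(200)) = 48/sqrt(3600) = 0.800000
theta = arccos(48/sqrt(3600)) = 36.8699 degrees

a·b = 48, theta = 36.8699 deg


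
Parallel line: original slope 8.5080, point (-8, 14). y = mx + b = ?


Parallel lines have equal slopes.
m2 = 8.5080
b2 = 14 - 8.5080*(-8) = 82.0640

y = 8.5080x + 82.0640


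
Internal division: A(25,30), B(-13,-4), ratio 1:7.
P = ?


Px = (1*(-13) + 7*25)/8 = 162/8 = 20.2500
Py = (1*(-4) + 7*30)/8 = 206/8 = 25.7500

P = (20.2500, 25.7500)


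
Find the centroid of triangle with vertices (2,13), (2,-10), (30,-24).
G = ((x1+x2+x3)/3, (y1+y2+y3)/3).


Gx = (2+2+30)/3 = 34/3 = 11.3333
Gy = (13- 10- 24)/3 = -21/3 = -7.0000

G = (11.3333, -7.0000)


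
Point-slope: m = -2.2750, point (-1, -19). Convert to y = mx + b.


y + 19 = -2.2750(x + 1)
y = -2.2750x - 19 + 2.2750*(-1)
y = -2.2750x - 21.2750

y = -2.2750x - 21.2750


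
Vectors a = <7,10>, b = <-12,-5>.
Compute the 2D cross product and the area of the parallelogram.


cross = 7*(-5) - 10*(-12) = -35 + 120 = 85
Parallelogram area = |85| = 85

cross = 85, parallelogram area = 85


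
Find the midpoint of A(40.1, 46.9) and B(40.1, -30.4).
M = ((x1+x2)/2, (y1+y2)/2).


Mx = (40.1 + 40.1)/2 = 80.2/2 = 40.1000
My = (46.9 - 30.4)/2 = 16.5/2 = 8.2500

(40.1000, 8.2500)


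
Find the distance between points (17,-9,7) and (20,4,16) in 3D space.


dx=3, dy=13, dz=9
d = sqrt(9+169+81) = sqrt(259) = 16.0935

16.0935


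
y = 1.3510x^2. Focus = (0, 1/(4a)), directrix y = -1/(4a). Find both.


a = 1.3510
1/(4a) = 0.1850
Focus = (0, 0.1850)
Directrix: y = -0.1850

Focus = (0, 0.1850), Directrix: y = -0.1850


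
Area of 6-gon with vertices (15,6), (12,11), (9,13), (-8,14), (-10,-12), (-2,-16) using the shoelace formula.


sum(xi*y_{i+1}) = 15*11 + 12*13 + 9*14 - 8*(-12) - 10*(-16) - 2*6 = 691
sum(yi*x_{i+1}) = 6*12 + 11*9 + 13*(-8) + 14*(-10) - 12*(-2) - 16*15 = -289
Area = |691 + 289|/2 = 980/2 = 490.0000

490.0000 sq units


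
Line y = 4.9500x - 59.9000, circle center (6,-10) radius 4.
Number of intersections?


Substitute y = 4.9500x - 59.9000: (x-6)^2 + (4.9500x- 59.9000+ 10)^2 = 16
Expand to Ax^2 + Bx + C = 0, where b-k = -49.9
A = 1+m^2 = 25.5025
B = 2(m(b-k) - h) = 2(4.9500*(-49.9) - 6) = -506.01
C = h^2 + (b-k)^2 - r^2 = 36 + 2490.01 - 16 = 2510.01
disc = B^2-4AC = 256046.1201 - 256046.1201 = 0
disc = 0

1 intersection point (tangent)


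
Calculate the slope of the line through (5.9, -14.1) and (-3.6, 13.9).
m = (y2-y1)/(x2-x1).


dy = 13.9 + 14.1 = 28.0
dx = -3.6 - 5.9 = -9.5
m = 28.0/(-9.5) = -2.9474

m = -2.9474


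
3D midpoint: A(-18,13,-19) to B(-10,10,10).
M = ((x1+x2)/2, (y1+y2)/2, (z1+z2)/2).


Mx = (-18- 10)/2 = -14.0000
My = (13+10)/2 = 11.5000
Mz = (-19+10)/2 = -4.5000

M = (-14.0000, 11.5000, -4.5000)


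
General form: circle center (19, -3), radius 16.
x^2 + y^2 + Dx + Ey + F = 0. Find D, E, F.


(x-19)^2 + (y+ 3)^2 = 16^2
D = -2h = -38, E = -2k = 6
F = h^2+k^2-r^2 = 361+9-256 = 114

D = -38, E = 6, F = 114


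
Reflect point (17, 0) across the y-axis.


Reflection rule for y-axis: (-x, y)
(17, 0) -> (-17, 0)

(-17, 0)


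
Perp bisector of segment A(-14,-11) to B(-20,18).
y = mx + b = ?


Midpoint = (-17, 3.5)
Slope of AB = dy/dx = 29/(-6) = -4.8333
Perp slope = -dx/dy = 6/29 = 0.2069
b = My - (perp slope)*Mx = 3.5 + (-6*(-17))/29 = 3.5 + 3.5172 = 7.0172

y = 0.2069x + 7.0172


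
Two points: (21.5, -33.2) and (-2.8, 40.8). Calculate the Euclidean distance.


dx = -2.8 - 21.5 = -24.3
dy = 40.8 + 33.2 = 74.0
d = sqrt(590.49 + 5476.0) = sqrt(6066.49) = 77.8877

77.8877


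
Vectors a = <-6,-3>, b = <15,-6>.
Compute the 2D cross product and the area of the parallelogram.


cross = -6*(-6) + 3*15 = 36 + 45 = 81
Parallelogram area = |81| = 81

cross = 81, parallelogram area = 81


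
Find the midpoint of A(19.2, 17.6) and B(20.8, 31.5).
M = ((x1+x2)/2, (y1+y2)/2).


Mx = (19.2 + 20.8)/2 = 40.0/2 = 20.0000
My = (17.6 + 31.5)/2 = 49.1/2 = 24.5500

(20.0000, 24.5500)


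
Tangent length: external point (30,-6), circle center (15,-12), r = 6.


d = sqrt((30-15)^2 + (-6+ 12)^2) = sqrt(225+36) = 16.1555
L = sqrt(261.0000 - 36) = sqrt(225.0000) = 15.0000

15.0000


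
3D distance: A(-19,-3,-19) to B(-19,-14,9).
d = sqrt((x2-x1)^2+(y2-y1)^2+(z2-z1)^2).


dx=0, dy=-11, dz=28
d = sqrt(0+121+784) = sqrt(905) = 30.0832

30.0832


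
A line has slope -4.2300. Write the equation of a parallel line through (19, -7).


Parallel lines have equal slopes.
m2 = -4.2300
b2 = -7 + 4.2300*19 = 73.3700

y = -4.2300x + 73.3700


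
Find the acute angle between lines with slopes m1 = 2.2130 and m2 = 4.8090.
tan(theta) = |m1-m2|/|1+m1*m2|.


m1-m2 = -2.596
1+m1*m2 = 11.642317
tan(theta) = |-2.596/11.642317| = 0.222980
theta = arctan(|-2.596/11.642317|) = 12.5702 degrees (acute angle)

12.5702 degrees


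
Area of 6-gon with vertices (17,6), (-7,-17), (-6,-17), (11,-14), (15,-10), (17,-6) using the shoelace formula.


sum(xi*y_{i+1}) = 17*(-17) - 7*(-17) - 6*(-14) + 11*(-10) + 15*(-6) + 17*6 = -184
sum(yi*x_{i+1}) = 6*(-7) - 17*(-6) - 17*11 - 14*15 - 10*17 - 6*17 = -609
Area = |-184 + 609|/2 = 425/2 = 212.5000

212.5000 sq units


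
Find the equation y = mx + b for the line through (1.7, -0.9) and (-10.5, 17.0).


m = (17.9)/(-12.2) = -1.4672
b = y1 - m*x1 = -0.9 - (17.9*1.7)/(-12.2) = -0.9 + 2.4943 = 1.5943

y = -1.4672x + 1.5943


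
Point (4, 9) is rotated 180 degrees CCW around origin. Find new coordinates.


cos(180) = -1, sin(180) = 0
x' = 4*(-1) - 9*0 = -4
y' = 4*0 + 9*(-1) = -9

(-4, -9)


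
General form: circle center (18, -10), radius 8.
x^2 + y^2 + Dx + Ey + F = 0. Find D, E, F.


(x-18)^2 + (y+ 10)^2 = 8^2
D = -2h = -36, E = -2k = 20
F = h^2+k^2-r^2 = 324+100-64 = 360

D = -36, E = 20, F = 360


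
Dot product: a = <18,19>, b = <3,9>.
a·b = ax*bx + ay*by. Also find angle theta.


a·b = 18*3 + 19*9 = 54 + 171 = 225
|a| = sqrt(324+361) = 26.1725
|b| = sqrt(9+81) = 9.4868
cos(theta) = 225/(sqrt(685)*sqrt(90)) = 225/sqrt(61650) = 0.906183
theta = arccos(225/sqrt(61650)) = 25.0169 degrees

a·b = 225, theta = 25.0169 deg


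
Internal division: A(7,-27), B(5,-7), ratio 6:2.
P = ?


Px = (6*5 + 2*7)/8 = 44/8 = 5.5000
Py = (6*(-7) + 2*(-27))/8 = -96/8 = -12.0000

P = (5.5000, -12.0000)


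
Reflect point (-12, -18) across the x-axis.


Reflection rule for x-axis: (x, -y)
(-12, -18) -> (-12, 18)

(-12, 18)


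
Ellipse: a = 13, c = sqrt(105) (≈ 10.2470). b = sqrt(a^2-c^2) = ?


b^2 = 13^2 - (sqrt(105))^2 = 169 - 105 = 64
b = sqrt(64) = 8

b = 8


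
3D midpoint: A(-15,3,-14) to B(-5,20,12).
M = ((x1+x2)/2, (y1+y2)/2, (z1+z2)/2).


Mx = (-15- 5)/2 = -10.0000
My = (3+20)/2 = 11.5000
Mz = (-14+12)/2 = -1.0000

M = (-10.0000, 11.5000, -1.0000)


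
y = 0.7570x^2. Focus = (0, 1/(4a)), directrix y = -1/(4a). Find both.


a = 0.7570
1/(4a) = 0.3303
Focus = (0, 0.3303)
Directrix: y = -0.3303

Focus = (0, 0.3303), Directrix: y = -0.3303


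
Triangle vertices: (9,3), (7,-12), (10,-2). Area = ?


9*(-12+ 2) = -90
7*(-2-3) = -35
10*(3+ 12) = 150
sum = 25
Area = |25|/2 = 12.5000

12.5000 sq units


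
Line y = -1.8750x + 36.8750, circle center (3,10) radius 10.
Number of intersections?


Substitute y = -1.8750x + 36.8750: (x-3)^2 + (-1.8750x+36.8750-10)^2 = 100
Expand to Ax^2 + Bx + C = 0, where b-k = 26.875
A = 1+m^2 = 4.515625
B = 2(m(b-k) - h) = 2(-1.8750*26.875 - 3) = -106.78125
C = h^2 + (b-k)^2 - r^2 = 9 + 722.265625 - 100 = 631.265625
disc = B^2-4AC = 11402.2354 - 11402.2354 = 0
disc = 0

1 intersection point (tangent)


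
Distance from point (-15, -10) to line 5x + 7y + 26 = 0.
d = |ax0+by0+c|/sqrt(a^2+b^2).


|5*(-15) + 7*(-10) + 26| = |-119| = 119
sqrt(25 + 49) = sqrt(74) = 8.6023
d = 119/sqrt(74) = 13.8335

13.8335


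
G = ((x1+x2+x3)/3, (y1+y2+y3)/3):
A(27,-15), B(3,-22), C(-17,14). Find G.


Gx = (27+3- 17)/3 = 13/3 = 4.3333
Gy = (-15- 22+14)/3 = -23/3 = -7.6667

G = (4.3333, -7.6667)


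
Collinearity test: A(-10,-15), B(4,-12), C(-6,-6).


-10*(-12+ 6) + 4*(-6+ 15) - 6*(-15+ 12)
= 60 + 36 + 18 = 114

No, not collinear (determinant = 114)


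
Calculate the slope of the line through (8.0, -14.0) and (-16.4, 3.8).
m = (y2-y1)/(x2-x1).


dy = 3.8 + 14.0 = 17.8
dx = -16.4 - 8.0 = -24.4
m = 17.8/(-24.4) = -0.7295

m = -0.7295


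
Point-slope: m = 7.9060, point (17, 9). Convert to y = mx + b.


y - 9 = 7.9060(x - 17)
y = 7.9060x + 9 - 7.9060*17
y = 7.9060x - 125.4020

y = 7.9060x - 125.4020


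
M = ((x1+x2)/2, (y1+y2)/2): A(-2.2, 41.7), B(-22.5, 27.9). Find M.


Mx = (-2.2 - 22.5)/2 = -24.7/2 = -12.3500
My = (41.7 + 27.9)/2 = 69.6/2 = 34.8000

(-12.3500, 34.8000)


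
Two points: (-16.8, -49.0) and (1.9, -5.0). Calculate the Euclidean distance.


dx = 1.9 + 16.8 = 18.7
dy = -5.0 + 49.0 = 44.0
d = sqrt(349.69 + 1936.0) = sqrt(2285.69) = 47.8089

47.8089


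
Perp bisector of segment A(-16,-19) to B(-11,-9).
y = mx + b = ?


Midpoint = (-13.5, -14)
Slope of AB = dy/dx = 10/5 = 2.0000
Perp slope = -dx/dy = -5/10 = -0.5000
b = My - (perp slope)*Mx = -14 + (5*(-13.5))/10 = -14 - 6.7500 = -20.7500

y = -0.5000x - 20.7500


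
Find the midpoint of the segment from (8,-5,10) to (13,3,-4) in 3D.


Mx = (8+13)/2 = 10.5000
My = (-5+3)/2 = -1.0000
Mz = (10- 4)/2 = 3.0000

M = (10.5000, -1.0000, 3.0000)


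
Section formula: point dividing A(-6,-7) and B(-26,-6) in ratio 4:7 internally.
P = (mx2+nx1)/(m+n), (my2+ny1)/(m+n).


Px = (4*(-26) + 7*(-6))/11 = -146/11 = -13.2727
Py = (4*(-6) + 7*(-7))/11 = -73/11 = -6.6364

P = (-13.2727, -6.6364)


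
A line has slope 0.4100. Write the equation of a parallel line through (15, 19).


Parallel lines have equal slopes.
m2 = 0.4100
b2 = 19 - 0.4100*15 = 12.8500

y = 0.4100x + 12.8500


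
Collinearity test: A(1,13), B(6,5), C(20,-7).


1*(5+ 7) + 6*(-7-13) + 20*(13-5)
= 12 - 120 + 160 = 52

No, not collinear (determinant = 52)


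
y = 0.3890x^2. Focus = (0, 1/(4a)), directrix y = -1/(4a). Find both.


a = 0.3890
1/(4a) = 0.6427
Focus = (0, 0.6427)
Directrix: y = -0.6427

Focus = (0, 0.6427), Directrix: y = -0.6427


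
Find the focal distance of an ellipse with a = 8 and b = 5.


c^2 = 8^2 - 5^2 = 64 - 25 = 39
c = sqrt(39) = 6.2450

c = 6.2450


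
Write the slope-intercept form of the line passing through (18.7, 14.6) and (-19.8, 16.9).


m = (2.3)/(-38.5) = -0.0597
b = y1 - m*x1 = 14.6 - (2.3*18.7)/(-38.5) = 14.6 + 1.1171 = 15.7171

y = -0.0597x + 15.7171


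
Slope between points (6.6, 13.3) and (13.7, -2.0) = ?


dy = -2.0 - 13.3 = -15.3
dx = 13.7 - 6.6 = 7.1
m = -15.3/7.1 = -2.1549

m = -2.1549


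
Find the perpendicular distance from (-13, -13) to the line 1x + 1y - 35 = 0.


|1*(-13) + 1*(-13) - 35| = |-61| = 61
sqrt(1 + 1) = sqrt(2) = 1.4142
d = 61/sqrt(2) = 43.1335

43.1335


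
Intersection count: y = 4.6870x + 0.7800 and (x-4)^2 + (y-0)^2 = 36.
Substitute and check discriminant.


Substitute y = 4.6870x + 0.7800: (x-4)^2 + (4.6870x+0.7800-0)^2 = 36
Expand to Ax^2 + Bx + C = 0, where b-k = 0.78
A = 1+m^2 = 22.967969
B = 2(m(b-k) - h) = 2(4.6870*0.78 - 4) = -0.68828
C = h^2 + (b-k)^2 - r^2 = 16 + 0.6084 - 36 = -19.3916
disc = B^2-4AC = 0.4737 + 1781.5427 = 1782.0164
disc > 0

2 intersection points


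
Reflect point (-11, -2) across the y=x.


Reflection rule for y=x: (y, x)
(-11, -2) -> (-2, -11)

(-2, -11)


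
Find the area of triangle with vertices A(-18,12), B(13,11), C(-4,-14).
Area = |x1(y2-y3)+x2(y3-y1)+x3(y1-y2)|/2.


-18*(11+ 14) = -450
13*(-14-12) = -338
-4*(12-11) = -4
sum = -792
Area = |-792|/2 = 396.0000

396.0000 sq units


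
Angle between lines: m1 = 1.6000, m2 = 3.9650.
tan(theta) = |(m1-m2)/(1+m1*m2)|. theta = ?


m1-m2 = -2.365
1+m1*m2 = 7.344
tan(theta) = |-2.365/7.344| = 0.322032
theta = arctan(|-2.365/7.344|) = 17.8502 degrees (acute angle)

17.8502 degrees


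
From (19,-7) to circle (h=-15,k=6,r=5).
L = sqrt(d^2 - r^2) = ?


d = sqrt((19+ 15)^2 + (-7-6)^2) = sqrt(1156+169) = 36.4005
L = sqrt(1325.0000 - 25) = sqrt(1300.0000) = 36.0555

36.0555


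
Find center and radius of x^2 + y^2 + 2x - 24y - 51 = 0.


h = -D/2 = -2/2 = -1
k = -E/2 = 24/2 = 12
r^2 = h^2 + k^2 - F = 1 + 144 + 51 = 196
r = 14

Center (-1, 12), radius = 14


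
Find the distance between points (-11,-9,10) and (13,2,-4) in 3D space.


dx=24, dy=11, dz=-14
d = sqrt(576+121+196) = sqrt(893) = 29.8831

29.8831


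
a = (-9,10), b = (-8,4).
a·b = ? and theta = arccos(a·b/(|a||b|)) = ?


a·b = -9*(-8) + 10*4 = 72 + 40 = 112
|a| = sqrt(81+100) = 13.4536
|b| = sqrt(64+16) = 8.9443
cos(theta) = 112/(sqrt(181)*sqrt(80)) = 112/sqrt(14480) = 0.930751
theta = arccos(112/sqrt(14480)) = 21.4477 degrees

a·b = 112, theta = 21.4477 deg


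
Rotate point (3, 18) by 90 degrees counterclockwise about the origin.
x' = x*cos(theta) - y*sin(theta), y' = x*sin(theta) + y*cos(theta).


cos(90) = 0, sin(90) = 1
x' = 3*0 - 18*1 = -18
y' = 3*1 + 18*0 = 3

(-18, 3)
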